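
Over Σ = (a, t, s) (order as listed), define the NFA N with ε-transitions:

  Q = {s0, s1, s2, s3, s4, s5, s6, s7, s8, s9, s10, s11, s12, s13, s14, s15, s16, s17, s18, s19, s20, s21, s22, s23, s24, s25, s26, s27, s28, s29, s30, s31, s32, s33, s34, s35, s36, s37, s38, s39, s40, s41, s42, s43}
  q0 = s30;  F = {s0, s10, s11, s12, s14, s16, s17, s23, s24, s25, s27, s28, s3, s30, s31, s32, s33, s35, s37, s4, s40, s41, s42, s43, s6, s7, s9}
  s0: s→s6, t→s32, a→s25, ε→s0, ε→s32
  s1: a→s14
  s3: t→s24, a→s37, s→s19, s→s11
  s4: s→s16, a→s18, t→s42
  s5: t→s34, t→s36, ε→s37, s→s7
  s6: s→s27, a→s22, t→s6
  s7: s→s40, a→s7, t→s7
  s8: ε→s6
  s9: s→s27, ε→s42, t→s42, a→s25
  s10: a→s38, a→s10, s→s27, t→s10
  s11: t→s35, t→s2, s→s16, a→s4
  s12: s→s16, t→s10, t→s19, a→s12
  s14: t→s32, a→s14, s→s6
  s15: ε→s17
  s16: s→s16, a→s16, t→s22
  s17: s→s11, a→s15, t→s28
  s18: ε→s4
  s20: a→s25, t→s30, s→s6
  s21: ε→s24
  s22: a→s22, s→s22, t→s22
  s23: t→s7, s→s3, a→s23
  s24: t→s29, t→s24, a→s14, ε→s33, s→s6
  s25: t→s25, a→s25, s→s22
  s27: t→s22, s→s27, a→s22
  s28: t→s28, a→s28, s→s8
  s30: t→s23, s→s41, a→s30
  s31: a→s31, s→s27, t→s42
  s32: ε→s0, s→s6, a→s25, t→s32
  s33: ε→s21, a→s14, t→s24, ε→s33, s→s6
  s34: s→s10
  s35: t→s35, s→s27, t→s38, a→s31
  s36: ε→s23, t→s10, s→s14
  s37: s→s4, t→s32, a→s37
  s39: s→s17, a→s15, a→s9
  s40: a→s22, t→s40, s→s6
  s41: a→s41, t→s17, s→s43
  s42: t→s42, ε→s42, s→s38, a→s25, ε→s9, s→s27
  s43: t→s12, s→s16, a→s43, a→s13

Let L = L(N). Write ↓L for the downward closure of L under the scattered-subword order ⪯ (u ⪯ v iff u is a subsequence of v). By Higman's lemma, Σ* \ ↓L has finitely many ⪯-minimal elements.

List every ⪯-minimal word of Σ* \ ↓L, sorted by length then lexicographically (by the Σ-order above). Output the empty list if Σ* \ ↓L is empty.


|Q|=44, |F|=27, |δ|=120 (15 ε).
min D↑ (25 st, q0=0, F={14}): 0:a→0,t→1,s→2 1:a→1,t→3,s→4 2:a→2,t→5,s→6 3:a→3,t→3,s→7 4:a→8,t→9,s→10 5:a→5,t→11,s→10 6:a→6,t→12,s→13 7:a→14,t→7,s→15 8:a→8,t→16,s→17 9:a→18,t→9,s→15 10:a→17,t→19,s→13 11:a→11,t→11,s→15 12:a→12,t→20,s→13 13:a→13,t→14,s→13 14:a→14,t→14,s→14 15:a→14,t→15,s→21 16:a→22,t→16,s→15 17:a→17,t→23,s→13 18:a→18,t→16,s→15 19:a→24,t→19,s→21 20:a→20,t→20,s→21 21:a→14,t→14,s→21 22:a→22,t→22,s→14 23:a→22,t→23,s→21 24:a→24,t→23,s→21 [Hopcroft].
'ttsa': run [37, 33, 23, 6, 1] end={s22} — reject; 4/4 del acc.
'ssst': run [37, 34, 20, 4, 1] end={s22} rej; 4/4 deletions ∈↓L.
'tsatas': run [37, 33, 26, 15, 9, 2, 1] end={s22} rej; 6/6 deletions ∈↓L.
3 obstructions.

min(Σ*\↓L) = [ttsa, ssst, tsatas].


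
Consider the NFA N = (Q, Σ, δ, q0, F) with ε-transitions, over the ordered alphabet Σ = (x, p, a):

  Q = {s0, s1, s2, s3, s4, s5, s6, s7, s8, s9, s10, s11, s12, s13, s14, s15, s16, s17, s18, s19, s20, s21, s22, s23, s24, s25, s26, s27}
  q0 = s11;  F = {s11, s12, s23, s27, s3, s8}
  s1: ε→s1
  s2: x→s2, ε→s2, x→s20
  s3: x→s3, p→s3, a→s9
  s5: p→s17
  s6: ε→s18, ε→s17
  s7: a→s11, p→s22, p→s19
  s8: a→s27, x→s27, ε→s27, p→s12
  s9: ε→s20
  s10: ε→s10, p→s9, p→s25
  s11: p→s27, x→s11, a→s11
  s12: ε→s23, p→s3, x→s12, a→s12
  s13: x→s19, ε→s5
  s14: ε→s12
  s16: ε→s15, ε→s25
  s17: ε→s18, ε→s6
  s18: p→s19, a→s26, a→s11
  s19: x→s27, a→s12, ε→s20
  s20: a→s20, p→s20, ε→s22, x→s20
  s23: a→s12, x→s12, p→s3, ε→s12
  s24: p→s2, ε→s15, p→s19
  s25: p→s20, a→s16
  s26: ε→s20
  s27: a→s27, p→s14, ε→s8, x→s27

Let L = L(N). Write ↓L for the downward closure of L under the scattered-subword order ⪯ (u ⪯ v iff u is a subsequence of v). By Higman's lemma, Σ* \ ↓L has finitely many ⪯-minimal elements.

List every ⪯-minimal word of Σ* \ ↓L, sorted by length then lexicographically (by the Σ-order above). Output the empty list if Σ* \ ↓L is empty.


min(Σ*\↓L) = [pppa].

|Q|=28, |F|=6, |δ|=59 (20 ε).
min D↑ (5 st, q0=0, F={4}): 0:x→0,p→1,a→0 1:x→1,p→2,a→1 2:x→2,p→3,a→2 3:x→3,p→3,a→4 4:x→4,p→4,a→4.
'pppa': run [10, 9, 7, 4, 3] end={s20,s22,s9} ∉↓L; 4/4 del acc.
1 minimals (antichain).


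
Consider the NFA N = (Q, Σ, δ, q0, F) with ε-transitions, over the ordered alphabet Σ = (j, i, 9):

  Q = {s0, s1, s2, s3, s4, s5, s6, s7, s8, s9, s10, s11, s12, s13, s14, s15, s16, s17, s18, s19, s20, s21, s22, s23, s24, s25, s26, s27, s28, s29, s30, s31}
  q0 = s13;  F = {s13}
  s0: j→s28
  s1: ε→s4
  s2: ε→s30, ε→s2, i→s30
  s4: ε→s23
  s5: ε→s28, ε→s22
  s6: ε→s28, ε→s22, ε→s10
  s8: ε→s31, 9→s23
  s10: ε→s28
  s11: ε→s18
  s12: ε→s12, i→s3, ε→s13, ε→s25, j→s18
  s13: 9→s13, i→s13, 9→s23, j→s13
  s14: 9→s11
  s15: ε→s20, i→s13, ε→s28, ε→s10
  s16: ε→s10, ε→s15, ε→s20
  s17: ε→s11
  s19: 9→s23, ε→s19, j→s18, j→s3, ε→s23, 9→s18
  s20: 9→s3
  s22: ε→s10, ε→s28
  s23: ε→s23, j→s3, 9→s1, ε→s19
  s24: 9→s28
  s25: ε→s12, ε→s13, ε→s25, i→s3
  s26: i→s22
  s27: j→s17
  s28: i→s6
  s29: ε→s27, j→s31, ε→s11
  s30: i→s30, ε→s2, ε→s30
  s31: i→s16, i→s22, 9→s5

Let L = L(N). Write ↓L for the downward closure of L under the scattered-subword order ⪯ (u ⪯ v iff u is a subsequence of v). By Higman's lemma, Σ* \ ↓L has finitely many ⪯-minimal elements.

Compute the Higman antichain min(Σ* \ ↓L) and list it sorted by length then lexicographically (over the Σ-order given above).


A = [].

|Q|=32, |F|=1, |δ|=63 (35 ε).
min D↑ (1 st, q0=0, F={}): 0:j→0,i→0,9→0.
L(D↑) = ∅ ⇒ ↓L = Σ*.


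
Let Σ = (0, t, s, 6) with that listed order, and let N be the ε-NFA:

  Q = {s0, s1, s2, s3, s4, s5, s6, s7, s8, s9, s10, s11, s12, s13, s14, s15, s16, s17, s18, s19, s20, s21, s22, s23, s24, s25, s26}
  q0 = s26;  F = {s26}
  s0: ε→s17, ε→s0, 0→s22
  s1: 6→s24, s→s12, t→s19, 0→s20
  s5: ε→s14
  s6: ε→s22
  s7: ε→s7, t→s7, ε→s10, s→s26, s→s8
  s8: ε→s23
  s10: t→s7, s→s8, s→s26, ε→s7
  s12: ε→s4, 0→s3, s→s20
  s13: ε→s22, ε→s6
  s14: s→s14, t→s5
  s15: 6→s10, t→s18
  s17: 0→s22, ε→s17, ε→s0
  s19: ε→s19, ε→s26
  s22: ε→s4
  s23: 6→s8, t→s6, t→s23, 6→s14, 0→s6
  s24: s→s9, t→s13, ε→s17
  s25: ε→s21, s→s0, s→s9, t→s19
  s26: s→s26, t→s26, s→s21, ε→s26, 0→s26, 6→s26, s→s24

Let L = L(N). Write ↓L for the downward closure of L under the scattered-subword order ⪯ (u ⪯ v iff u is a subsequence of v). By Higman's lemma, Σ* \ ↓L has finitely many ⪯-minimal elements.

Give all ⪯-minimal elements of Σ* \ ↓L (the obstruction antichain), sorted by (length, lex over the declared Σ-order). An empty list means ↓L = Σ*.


A = [].

|Q|=27, |F|=1, |δ|=53 (19 ε).
min D↑ (1 st, q0=0, F={}): 0:0→0,t→0,s→0,6→0.
L(D↑) = ∅; no obstructions.


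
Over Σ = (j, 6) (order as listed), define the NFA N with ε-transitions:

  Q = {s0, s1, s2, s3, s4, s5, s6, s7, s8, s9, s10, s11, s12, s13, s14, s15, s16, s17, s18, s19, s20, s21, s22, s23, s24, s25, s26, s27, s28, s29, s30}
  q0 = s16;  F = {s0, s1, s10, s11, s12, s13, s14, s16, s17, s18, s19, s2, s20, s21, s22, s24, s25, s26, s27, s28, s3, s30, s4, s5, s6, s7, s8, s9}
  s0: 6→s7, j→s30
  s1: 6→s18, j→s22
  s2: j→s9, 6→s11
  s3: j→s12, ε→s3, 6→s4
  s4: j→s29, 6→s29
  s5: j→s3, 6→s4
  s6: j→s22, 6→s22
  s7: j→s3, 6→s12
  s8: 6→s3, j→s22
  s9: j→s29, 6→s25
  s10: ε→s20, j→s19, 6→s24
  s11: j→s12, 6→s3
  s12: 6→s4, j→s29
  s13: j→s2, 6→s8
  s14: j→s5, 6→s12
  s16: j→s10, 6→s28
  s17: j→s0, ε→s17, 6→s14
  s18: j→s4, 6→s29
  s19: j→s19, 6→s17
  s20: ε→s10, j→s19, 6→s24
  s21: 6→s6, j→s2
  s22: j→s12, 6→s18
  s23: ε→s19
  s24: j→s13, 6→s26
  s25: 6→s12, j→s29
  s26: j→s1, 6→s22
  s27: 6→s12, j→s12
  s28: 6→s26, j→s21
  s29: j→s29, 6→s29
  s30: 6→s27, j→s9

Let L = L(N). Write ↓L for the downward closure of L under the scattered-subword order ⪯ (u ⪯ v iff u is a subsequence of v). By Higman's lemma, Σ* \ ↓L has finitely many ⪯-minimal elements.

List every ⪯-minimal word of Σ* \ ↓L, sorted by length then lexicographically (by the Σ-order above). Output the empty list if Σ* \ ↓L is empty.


|Q|=31, |F|=28, |δ|=63 (5 ε).
min D↑ (28 st, q0=0, F={24}): 0:j→1,6→2 1:j→3,6→4 2:j→5,6→6 3:j→3,6→7 4:j→8,6→6 5:j→9,6→10 6:j→11,6→12 7:j→13,6→14 8:j→9,6→15 9:j→16,6→17 10:j→12,6→12 11:j→12,6→18 12:j→19,6→18 13:j→20,6→21 14:j→22,6→19 15:j→12,6→23 16:j→24,6→25 17:j→19,6→23 18:j→26,6→24 19:j→24,6→26 20:j→16,6→27 21:j→23,6→19 22:j→23,6→26 23:j→19,6→26 24:j→24,6→24 25:j→24,6→19 26:j→24,6→24 27:j→19,6→19.
'6jjjj': N↓-sim [29, 25, 20, 12, 5, 1] end={s29} ∉↓L; 5/5 single-dels accept.
'66j66': |S_i|=[29, 25, 16, 8, 3, 1] end={s29} rej; 5/5 single-dels accept.
'666jj': |S_i|=[29, 25, 16, 6, 3, 1] end={s29} rej; 5/5 deletions ∈↓L.
'66666': run [29, 25, 16, 6, 3, 1] end={s29} ∉↓L; 5/5 del acc.
'jj666j': N↓-sim [29, 27, 21, 17, 10, 3, 1] end={s29} — reject; 6/6 deletions ∈↓L.
5 obstructions.

min(Σ*\↓L) = [6jjjj, 66j66, 666jj, 66666, jj666j].


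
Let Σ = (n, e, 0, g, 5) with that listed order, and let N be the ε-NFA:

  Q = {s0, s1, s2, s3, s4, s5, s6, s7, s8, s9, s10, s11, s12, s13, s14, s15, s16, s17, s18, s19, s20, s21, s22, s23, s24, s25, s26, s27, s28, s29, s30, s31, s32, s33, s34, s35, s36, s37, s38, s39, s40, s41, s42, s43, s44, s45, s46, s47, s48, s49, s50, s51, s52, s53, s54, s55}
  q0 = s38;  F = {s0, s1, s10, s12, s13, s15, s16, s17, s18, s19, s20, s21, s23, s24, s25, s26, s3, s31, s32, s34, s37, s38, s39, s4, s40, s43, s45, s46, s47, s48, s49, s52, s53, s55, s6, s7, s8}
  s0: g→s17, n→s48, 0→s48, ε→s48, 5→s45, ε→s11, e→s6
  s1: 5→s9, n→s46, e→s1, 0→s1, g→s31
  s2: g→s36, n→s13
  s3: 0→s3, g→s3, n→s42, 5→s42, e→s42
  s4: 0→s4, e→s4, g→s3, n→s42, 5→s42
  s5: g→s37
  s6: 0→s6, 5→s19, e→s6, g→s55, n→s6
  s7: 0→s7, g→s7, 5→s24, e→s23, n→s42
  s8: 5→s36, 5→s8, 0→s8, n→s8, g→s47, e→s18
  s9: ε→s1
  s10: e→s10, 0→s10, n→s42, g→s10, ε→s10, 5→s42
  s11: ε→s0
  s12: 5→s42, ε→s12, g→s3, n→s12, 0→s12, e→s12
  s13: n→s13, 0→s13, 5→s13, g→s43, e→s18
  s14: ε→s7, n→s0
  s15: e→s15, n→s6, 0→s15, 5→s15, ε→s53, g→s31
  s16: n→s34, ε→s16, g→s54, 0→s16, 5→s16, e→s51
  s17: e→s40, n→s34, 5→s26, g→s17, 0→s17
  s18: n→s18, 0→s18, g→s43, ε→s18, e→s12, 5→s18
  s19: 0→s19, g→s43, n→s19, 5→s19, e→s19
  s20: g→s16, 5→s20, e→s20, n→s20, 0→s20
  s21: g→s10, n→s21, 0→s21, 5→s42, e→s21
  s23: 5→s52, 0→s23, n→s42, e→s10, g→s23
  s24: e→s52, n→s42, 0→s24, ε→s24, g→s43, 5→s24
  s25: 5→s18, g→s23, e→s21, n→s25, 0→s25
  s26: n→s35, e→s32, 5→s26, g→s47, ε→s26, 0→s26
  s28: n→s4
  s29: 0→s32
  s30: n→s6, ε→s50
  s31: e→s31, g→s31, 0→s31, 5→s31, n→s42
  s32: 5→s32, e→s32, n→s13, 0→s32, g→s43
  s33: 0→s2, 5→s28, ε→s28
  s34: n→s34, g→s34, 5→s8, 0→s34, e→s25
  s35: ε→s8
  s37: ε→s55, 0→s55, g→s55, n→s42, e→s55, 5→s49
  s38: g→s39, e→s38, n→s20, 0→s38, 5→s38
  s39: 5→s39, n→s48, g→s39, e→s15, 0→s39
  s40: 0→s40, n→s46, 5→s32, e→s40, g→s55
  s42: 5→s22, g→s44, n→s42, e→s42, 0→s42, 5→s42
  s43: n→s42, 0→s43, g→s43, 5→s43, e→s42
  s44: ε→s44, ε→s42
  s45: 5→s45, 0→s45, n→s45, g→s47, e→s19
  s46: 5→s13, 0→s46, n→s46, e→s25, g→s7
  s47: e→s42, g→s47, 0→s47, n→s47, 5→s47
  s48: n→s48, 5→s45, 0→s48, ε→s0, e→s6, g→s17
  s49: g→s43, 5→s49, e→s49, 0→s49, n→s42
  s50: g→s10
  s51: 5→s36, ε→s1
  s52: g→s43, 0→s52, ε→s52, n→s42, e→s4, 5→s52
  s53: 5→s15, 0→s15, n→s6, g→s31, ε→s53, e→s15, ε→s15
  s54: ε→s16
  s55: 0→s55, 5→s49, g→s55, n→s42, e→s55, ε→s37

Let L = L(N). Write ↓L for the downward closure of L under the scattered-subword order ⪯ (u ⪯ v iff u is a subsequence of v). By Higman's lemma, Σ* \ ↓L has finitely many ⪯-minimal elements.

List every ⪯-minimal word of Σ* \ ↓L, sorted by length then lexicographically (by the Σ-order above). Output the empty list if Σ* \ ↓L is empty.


|Q|=56, |F|=37, |δ|=228 (25 ε).
min D↑ (35 st, q0=0, F={20}): 0:n→1,e→0,0→0,g→2,5→0 1:n→1,e→1,0→1,g→3,5→1 2:n→4,e→5,0→2,g→2,5→2 3:n→6,e→7,0→3,g→3,5→3 4:n→4,e→8,0→4,g→9,5→10 5:n→8,e→5,0→5,g→11,5→5 6:n→6,e→12,0→6,g→6,5→13 7:n→14,e→7,0→7,g→11,5→7 8:n→8,e→8,0→8,g→15,5→16 9:n→6,e→17,0→9,g→9,5→18 10:n→10,e→16,0→10,g→19,5→10 11:n→20,e→11,0→11,g→11,5→11 12:n→12,e→21,0→12,g→22,5→23 13:n→13,e→23,0→13,g→19,5→13 14:n→14,e→12,0→14,g→24,5→25 15:n→20,e→15,0→15,g→15,5→26 16:n→16,e→16,0→16,g→27,5→16 17:n→14,e→17,0→17,g→15,5→28 18:n→13,e→28,0→18,g→19,5→18 19:n→19,e→20,0→19,g→19,5→19 20:n→20,e→20,0→20,g→20,5→20 21:n→21,e→21,0→21,g→29,5→20 22:n→20,e→29,0→22,g→22,5→30 23:n→23,e→31,0→23,g→27,5→23 24:n→20,e→22,0→24,g→24,5→32 25:n→25,e→23,0→25,g→27,5→25 26:n→20,e→26,0→26,g→27,5→26 27:n→20,e→20,0→27,g→27,5→27 28:n→25,e→28,0→28,g→27,5→28 29:n→20,e→29,0→29,g→29,5→20 30:n→20,e→33,0→30,g→27,5→30 31:n→31,e→31,0→31,g→34,5→20 32:n→20,e→30,0→32,g→27,5→32 33:n→20,e→33,0→33,g→34,5→20 34:n→20,e→20,0→34,g→34,5→20 [Hopcroft].
'gegn': N↓-sim [46, 44, 31, 15, 3] end={s22,s42,s44} — reject; 4/4 deletions ∈↓L.
'gn5ge': run [46, 44, 35, 20, 6, 3] end={s22,s42,s44} ∉↓L; 5/5 deletions ∈↓L.
'ngnee5': run [46, 42, 35, 22, 13, 8, 3] end={s22,s42,s44} rej; 6/6 del acc.
3 words, ⪯-incomp.

A = [gegn, gn5ge, ngnee5].


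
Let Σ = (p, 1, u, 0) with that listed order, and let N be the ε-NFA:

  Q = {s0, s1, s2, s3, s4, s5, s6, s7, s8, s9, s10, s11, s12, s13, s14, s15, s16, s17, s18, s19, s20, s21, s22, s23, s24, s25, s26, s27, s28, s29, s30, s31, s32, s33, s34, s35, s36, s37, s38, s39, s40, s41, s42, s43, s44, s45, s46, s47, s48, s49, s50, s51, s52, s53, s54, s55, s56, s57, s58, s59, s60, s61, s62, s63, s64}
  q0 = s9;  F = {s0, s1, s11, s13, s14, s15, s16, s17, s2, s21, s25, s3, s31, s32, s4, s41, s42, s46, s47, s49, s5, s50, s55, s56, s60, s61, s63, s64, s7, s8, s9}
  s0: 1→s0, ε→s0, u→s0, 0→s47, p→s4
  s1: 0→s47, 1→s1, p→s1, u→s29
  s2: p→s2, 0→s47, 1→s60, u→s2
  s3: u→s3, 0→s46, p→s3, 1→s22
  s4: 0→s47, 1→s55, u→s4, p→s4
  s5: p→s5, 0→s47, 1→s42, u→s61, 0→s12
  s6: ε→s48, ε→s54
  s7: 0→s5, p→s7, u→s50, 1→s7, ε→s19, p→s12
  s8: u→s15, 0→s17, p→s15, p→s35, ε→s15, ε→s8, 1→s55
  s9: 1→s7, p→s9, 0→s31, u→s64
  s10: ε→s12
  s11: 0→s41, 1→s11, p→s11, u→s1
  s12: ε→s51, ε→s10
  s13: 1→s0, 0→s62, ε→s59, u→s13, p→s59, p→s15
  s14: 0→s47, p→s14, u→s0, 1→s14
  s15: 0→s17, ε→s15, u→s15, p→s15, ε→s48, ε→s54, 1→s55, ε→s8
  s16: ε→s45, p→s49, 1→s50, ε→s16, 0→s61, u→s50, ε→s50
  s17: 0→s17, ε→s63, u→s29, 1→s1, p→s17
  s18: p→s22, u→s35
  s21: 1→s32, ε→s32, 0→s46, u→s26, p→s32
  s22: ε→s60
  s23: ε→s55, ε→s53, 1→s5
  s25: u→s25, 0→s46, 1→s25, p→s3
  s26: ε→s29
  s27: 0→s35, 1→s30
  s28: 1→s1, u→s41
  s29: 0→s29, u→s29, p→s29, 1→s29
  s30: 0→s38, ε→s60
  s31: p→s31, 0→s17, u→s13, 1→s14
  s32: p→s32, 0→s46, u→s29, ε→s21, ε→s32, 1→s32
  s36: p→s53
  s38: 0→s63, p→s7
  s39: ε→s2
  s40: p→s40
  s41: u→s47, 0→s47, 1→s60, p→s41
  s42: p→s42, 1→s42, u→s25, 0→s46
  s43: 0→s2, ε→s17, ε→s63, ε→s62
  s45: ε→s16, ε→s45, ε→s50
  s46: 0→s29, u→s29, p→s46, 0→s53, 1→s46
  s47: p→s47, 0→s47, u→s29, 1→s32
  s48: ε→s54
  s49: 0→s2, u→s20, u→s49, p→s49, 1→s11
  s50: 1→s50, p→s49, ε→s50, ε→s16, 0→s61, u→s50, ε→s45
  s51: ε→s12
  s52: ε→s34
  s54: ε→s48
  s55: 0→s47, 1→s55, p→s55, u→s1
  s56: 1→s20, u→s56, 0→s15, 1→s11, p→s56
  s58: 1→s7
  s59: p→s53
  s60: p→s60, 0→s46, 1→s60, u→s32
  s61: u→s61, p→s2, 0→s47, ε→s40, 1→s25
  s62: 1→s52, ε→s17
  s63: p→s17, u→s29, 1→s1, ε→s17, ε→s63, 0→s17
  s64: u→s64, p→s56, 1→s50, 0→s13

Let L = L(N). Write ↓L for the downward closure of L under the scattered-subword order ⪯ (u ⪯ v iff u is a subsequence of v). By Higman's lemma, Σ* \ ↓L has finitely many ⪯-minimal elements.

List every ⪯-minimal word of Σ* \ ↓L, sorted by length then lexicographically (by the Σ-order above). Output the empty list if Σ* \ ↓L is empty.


Antichain: [00u, 10100, up1uu].

|Q|=65, |F|=31, |δ|=195 (44 ε).
min D↑ (28 st, q0=0, F={18}): 0:p→0,1→1,u→2,0→3 1:p→1,1→1,u→4,0→5 2:p→6,1→4,u→2,0→7 3:p→3,1→8,u→7,0→9 4:p→10,1→4,u→4,0→11 5:p→5,1→12,u→11,0→13 6:p→6,1→14,u→6,0→15 7:p→15,1→16,u→7,0→9 8:p→8,1→8,u→16,0→13 9:p→9,1→17,u→18,0→9 10:p→10,1→14,u→10,0→19 11:p→19,1→20,u→11,0→13 12:p→12,1→12,u→20,0→21 13:p→13,1→22,u→18,0→13 14:p→14,1→14,u→17,0→23 15:p→15,1→24,u→15,0→9 16:p→25,1→16,u→16,0→13 17:p→17,1→17,u→18,0→13 18:p→18,1→18,u→18,0→18 19:p→19,1→26,u→19,0→13 20:p→27,1→20,u→20,0→21 21:p→21,1→21,u→18,0→18 22:p→22,1→22,u→18,0→21 23:p→23,1→26,u→13,0→13 24:p→24,1→24,u→17,0→13 25:p→25,1→24,u→25,0→13 26:p→26,1→26,u→22,0→21 27:p→27,1→26,u→27,0→21 (ε-aug+det+¬).
'00u': |S_i|=[49, 38, 16, 2] end={s26,s29} — reject; 3/3 del acc.
'10100': N↓-sim [49, 35, 20, 11, 3, 2] end={s29,s53} rej; 5/5 del acc.
'up1uu': |S_i|=[49, 39, 28, 14, 8, 2] end={s26,s29} ∉↓L; 5/5 del acc.
3 words, ⪯-incomp.


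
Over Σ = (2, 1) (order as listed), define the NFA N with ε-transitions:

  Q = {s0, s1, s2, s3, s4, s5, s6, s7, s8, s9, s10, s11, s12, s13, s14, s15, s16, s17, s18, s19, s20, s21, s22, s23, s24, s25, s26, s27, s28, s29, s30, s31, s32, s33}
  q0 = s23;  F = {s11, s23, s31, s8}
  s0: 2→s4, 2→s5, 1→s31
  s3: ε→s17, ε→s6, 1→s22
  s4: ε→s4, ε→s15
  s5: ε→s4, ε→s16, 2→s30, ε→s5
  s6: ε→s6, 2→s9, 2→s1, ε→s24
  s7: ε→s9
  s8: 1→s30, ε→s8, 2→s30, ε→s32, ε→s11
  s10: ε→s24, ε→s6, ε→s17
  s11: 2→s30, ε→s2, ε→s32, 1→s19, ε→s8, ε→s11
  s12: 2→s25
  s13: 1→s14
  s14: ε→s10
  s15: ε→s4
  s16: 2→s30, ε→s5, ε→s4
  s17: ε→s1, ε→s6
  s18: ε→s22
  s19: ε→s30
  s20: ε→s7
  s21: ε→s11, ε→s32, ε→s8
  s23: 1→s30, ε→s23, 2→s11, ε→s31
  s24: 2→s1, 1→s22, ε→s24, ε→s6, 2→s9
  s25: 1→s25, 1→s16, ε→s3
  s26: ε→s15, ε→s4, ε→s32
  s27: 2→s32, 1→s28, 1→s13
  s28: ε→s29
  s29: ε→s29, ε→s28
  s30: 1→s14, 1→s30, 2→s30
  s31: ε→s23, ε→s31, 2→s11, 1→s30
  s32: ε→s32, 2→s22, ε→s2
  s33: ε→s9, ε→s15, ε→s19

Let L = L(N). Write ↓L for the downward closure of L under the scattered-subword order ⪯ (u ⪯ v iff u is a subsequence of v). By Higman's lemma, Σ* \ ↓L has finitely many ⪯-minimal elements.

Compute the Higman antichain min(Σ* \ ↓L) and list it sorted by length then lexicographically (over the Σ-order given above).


|Q|=34, |F|=4, |δ|=80 (50 ε).
min D↑ (3 st, q0=0, F={2}): 0:2→1,1→2 1:2→2,1→2 2:2→2,1→2 (ε-aug+det+¬).
'1': |S_i|=[16, 10] end={s1,s10,s14,s17,s19,s22,s24,s30,s6,s9} ∉↓L; 1/1 single-dels accept.
'22': |S_i|=[16, 14, 9] end={s1,s10,s14,s17,s22,s24,s30,s6,s9} rej; 2/2 del acc.
2 minimals (antichain).

A = [1, 22].


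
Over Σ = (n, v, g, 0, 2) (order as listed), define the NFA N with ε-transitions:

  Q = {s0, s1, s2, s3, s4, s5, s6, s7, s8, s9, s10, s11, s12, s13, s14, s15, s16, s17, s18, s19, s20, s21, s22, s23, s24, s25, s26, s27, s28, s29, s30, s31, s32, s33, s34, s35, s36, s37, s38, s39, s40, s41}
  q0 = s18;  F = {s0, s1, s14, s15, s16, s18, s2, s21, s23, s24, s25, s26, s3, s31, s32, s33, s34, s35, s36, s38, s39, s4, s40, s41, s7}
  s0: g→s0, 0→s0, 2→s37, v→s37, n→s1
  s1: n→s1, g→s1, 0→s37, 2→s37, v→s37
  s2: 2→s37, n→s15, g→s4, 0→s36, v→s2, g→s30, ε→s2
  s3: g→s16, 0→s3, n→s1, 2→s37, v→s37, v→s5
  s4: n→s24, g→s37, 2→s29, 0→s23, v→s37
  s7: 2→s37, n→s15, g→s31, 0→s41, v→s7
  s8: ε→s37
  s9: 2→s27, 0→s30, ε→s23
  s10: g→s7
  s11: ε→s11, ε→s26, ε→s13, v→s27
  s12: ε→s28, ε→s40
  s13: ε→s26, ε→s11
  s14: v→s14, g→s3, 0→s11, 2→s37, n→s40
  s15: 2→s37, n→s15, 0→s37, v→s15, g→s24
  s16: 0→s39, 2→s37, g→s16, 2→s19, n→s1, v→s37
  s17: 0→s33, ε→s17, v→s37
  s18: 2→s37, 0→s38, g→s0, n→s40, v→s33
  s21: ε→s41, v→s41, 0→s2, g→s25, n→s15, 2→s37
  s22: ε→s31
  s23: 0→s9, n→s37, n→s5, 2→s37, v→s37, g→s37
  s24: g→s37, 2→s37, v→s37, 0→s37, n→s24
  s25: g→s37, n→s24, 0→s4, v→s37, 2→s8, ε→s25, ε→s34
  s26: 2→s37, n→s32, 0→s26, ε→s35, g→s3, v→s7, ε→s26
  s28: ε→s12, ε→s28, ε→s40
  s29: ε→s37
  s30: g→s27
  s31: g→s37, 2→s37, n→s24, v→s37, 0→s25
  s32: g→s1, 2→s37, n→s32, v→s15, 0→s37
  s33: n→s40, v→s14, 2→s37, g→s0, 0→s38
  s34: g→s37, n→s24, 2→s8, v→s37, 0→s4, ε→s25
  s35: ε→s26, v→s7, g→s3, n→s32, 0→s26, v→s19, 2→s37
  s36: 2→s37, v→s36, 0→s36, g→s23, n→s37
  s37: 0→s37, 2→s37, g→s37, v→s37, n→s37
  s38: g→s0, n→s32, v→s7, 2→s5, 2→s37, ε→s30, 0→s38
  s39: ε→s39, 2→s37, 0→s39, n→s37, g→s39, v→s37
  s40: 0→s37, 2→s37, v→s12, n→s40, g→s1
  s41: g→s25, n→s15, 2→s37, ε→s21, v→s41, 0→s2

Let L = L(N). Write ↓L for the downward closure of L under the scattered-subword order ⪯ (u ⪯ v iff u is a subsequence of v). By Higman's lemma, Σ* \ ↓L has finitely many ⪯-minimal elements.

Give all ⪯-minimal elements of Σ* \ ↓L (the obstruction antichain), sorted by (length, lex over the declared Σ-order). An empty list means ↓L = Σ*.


min(Σ*\↓L) = [2, n0, gv, 0vgg, vvgg0n, 0v000n].

|Q|=42, |F|=25, |δ|=169 (26 ε).
min D↑ (23 st, q0=0, F={5}): 0:n→1,v→2,g→3,0→4,2→5 1:n→1,v→1,g→6,0→5,2→5 2:n→1,v→7,g→3,0→4,2→5 3:n→6,v→5,g→3,0→3,2→5 4:n→8,v→9,g→3,0→4,2→5 5:n→5,v→5,g→5,0→5,2→5 6:n→6,v→5,g→6,0→5,2→5 7:n→1,v→7,g→10,0→11,2→5 8:n→8,v→12,g→6,0→5,2→5 9:n→12,v→9,g→13,0→14,2→5 10:n→6,v→5,g→15,0→10,2→5 11:n→8,v→9,g→10,0→11,2→5 12:n→12,v→12,g→16,0→5,2→5 13:n→16,v→5,g→5,0→17,2→5 14:n→12,v→14,g→17,0→18,2→5 15:n→6,v→5,g→15,0→19,2→5 16:n→16,v→5,g→5,0→5,2→5 17:n→16,v→5,g→5,0→20,2→5 18:n→12,v→18,g→20,0→21,2→5 19:n→5,v→5,g→19,0→19,2→5 20:n→16,v→5,g→5,0→22,2→5 21:n→5,v→21,g→22,0→21,2→5 22:n→5,v→5,g→5,0→22,2→5 [Hopcroft].
'2': |S_i|=[37, 6] end={s19,s27,s29,s37,s5,s8} — reject; 1/1 single-dels accept.
'n0': |S_i|=[37, 9, 1] end={s37} ∉↓L; 2/2 deletions ∈↓L.
'gv': N↓-sim [37, 19, 2] end={s37,s5} ∉↓L; 2/2 deletions ∈↓L.
'0vgg': run [37, 31, 20, 13, 2] end={s27,s37} rej; 4/4 del acc.
'vvgg0n': |S_i|=[37, 36, 33, 18, 6, 2, 1] end={s37} ∉↓L; 6/6 del acc.
'0v000n': run [37, 31, 20, 17, 12, 7, 2] end={s37,s5} rej; 6/6 del acc.
6 words, ⪯-incomp.


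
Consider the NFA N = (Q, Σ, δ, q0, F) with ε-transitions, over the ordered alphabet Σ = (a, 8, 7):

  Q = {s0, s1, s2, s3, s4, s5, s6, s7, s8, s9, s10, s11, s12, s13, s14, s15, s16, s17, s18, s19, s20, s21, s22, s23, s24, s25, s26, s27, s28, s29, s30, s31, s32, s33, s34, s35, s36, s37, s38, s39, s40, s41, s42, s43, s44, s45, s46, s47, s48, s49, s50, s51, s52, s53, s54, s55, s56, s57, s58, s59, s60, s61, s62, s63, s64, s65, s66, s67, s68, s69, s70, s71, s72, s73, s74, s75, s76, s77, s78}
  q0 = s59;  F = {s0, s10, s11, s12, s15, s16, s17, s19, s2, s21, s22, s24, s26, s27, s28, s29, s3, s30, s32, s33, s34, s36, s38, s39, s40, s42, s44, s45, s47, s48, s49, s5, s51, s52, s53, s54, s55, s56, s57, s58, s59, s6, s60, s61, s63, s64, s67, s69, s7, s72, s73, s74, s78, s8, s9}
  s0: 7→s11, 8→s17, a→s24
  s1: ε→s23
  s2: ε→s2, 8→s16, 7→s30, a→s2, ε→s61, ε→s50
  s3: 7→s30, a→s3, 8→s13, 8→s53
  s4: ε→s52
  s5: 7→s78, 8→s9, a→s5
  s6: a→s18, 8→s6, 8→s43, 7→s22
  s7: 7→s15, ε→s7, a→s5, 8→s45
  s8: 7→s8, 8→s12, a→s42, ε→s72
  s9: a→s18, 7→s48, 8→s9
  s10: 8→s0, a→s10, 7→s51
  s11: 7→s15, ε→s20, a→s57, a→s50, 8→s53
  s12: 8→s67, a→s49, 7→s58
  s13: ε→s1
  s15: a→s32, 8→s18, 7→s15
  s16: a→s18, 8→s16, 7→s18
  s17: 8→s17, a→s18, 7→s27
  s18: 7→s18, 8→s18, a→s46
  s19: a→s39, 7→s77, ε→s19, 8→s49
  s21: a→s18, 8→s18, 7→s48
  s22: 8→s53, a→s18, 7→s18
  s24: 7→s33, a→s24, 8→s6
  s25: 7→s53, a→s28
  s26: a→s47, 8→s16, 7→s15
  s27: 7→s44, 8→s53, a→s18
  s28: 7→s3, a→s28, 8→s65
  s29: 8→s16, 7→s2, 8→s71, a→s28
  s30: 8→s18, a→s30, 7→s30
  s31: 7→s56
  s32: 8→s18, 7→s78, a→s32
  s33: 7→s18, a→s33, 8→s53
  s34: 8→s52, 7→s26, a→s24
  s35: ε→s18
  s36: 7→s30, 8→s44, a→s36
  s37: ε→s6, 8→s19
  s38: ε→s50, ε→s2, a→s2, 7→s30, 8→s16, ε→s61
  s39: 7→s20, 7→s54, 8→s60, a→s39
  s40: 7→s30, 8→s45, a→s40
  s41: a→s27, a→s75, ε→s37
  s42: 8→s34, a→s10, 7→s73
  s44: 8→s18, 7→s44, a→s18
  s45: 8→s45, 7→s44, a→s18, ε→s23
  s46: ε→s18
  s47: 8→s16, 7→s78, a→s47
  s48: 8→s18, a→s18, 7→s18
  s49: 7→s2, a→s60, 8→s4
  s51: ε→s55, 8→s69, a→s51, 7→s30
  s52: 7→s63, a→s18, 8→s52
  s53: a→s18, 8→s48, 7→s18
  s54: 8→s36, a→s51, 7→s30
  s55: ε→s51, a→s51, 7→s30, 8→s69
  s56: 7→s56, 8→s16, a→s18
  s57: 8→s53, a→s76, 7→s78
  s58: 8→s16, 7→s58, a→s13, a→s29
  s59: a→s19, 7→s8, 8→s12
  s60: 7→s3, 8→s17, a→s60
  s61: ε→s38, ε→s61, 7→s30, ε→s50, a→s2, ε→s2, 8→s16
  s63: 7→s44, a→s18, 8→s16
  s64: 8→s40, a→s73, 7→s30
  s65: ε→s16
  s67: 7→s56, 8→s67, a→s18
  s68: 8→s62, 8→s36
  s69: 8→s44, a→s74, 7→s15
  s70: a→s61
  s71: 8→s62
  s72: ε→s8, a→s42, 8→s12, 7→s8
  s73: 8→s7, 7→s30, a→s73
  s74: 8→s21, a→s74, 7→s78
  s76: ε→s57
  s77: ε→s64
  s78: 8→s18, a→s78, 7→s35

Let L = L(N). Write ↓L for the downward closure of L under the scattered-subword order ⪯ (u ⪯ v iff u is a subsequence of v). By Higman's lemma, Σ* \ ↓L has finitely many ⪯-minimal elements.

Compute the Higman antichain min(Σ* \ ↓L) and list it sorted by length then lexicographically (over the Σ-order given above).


|Q|=79, |F|=55, |δ|=212 (28 ε).
min D↑ (52 st, q0=0, F={17}): 0:a→1,8→2,7→3 1:a→4,8→5,7→6 2:a→5,8→7,7→8 3:a→9,8→2,7→3 4:a→4,8→10,7→11 5:a→10,8→12,7→13 6:a→14,8→15,7→16 7:a→17,8→7,7→18 8:a→19,8→20,7→8 9:a→21,8→22,7→14 10:a→10,8→23,7→24 11:a→25,8→26,7→16 12:a→17,8→12,7→27 13:a→13,8→20,7→16 14:a→14,8→28,7→16 15:a→15,8→29,7→16 16:a→16,8→17,7→16 17:a→17,8→17,7→17 18:a→17,8→20,7→18 19:a→30,8→20,7→13 20:a→17,8→20,7→17 21:a→21,8→31,7→25 22:a→32,8→12,7→33 23:a→17,8→23,7→34 24:a→24,8→35,7→16 25:a→25,8→36,7→16 26:a→26,8→37,7→16 27:a→17,8→20,7→37 28:a→38,8→29,7→39 29:a→17,8→29,7→37 30:a→30,8→20,7→24 31:a→32,8→23,7→40 32:a→32,8→41,7→42 33:a→43,8→20,7→39 34:a→17,8→35,7→37 35:a→17,8→44,7→17 36:a→45,8→37,7→39 37:a→17,8→17,7→37 38:a→38,8→46,7→47 39:a→48,8→17,7→39 40:a→49,8→35,7→39 41:a→17,8→41,7→50 42:a→42,8→35,7→17 43:a→43,8→20,7→47 44:a→17,8→17,7→17 45:a→45,8→51,7→47 46:a→17,8→46,7→44 47:a→47,8→17,7→17 48:a→48,8→17,7→47 49:a→49,8→35,7→47 50:a→17,8→35,7→17 51:a→17,8→17,7→44 (ε-aug+det+¬).
'88a': run [70, 57, 25, 2] end={s18,s46} rej; 3/3 deletions ∈↓L.
'a778': N↓-sim [70, 63, 44, 9, 2] end={s18,s46} — reject; 4/4 del acc.
'8787': run [70, 57, 36, 11, 2] end={s18,s46} rej; 4/4 single-dels accept.
'aa7888': |S_i|=[70, 63, 50, 29, 17, 5, 2] end={s18,s46} ∉↓L; 6/6 single-dels accept.
'7a8a77': |S_i|=[70, 67, 58, 42, 21, 8, 3] end={s18,s35,s46} ∉↓L; 6/6 single-dels accept.
5 minimals (antichain).

A = [88a, a778, 8787, aa7888, 7a8a77].


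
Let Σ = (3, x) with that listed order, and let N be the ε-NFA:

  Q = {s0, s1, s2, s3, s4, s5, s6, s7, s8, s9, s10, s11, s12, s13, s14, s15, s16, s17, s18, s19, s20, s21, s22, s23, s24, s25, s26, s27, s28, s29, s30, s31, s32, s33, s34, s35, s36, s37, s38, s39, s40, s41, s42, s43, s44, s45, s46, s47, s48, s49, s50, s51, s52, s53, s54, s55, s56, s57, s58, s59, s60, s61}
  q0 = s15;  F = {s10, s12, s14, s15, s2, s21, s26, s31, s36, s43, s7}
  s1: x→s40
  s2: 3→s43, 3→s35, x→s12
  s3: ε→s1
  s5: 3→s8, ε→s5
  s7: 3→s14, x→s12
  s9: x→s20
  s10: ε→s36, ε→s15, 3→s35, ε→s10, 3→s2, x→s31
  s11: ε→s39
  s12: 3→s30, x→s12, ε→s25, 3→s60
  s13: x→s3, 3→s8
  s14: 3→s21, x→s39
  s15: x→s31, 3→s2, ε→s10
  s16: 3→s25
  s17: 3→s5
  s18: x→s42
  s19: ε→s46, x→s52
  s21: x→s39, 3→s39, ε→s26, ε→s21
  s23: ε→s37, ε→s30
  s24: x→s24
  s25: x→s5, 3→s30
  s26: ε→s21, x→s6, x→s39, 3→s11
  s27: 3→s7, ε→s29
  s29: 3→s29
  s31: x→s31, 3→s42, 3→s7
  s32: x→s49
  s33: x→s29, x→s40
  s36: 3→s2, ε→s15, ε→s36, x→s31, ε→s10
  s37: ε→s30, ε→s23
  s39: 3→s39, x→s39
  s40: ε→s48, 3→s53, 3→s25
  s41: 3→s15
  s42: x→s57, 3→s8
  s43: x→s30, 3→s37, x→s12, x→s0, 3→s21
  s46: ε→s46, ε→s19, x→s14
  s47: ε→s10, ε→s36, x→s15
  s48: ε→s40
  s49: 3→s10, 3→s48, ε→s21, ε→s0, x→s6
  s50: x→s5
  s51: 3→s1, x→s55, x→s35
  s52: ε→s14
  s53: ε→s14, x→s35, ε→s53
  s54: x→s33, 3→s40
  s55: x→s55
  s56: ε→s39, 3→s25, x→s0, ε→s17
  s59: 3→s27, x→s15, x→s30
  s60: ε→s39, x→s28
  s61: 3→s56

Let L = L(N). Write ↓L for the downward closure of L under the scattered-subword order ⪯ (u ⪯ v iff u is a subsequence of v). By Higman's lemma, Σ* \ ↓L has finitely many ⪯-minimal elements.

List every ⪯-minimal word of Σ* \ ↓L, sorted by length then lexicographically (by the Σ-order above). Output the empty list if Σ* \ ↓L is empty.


|Q|=62, |F|=11, |δ|=108 (34 ε).
min D↑ (9 st, q0=0, F={7}): 0:3→1,x→2 1:3→3,x→4 2:3→5,x→2 3:3→6,x→4 4:3→7,x→4 5:3→8,x→4 6:3→7,x→7 7:3→7,x→7 8:3→6,x→7 (ε-aug+det+¬).
'3x3': run [26, 22, 11, 5] end={s28,s30,s39,s60,s8} rej; 3/3 single-dels accept.
'3333': N↓-sim [26, 22, 18, 11, 2] end={s11,s39} ∉↓L; 4/4 single-dels accept.
'333x': |S_i|=[26, 22, 18, 11, 3] end={s28,s39,s6} ∉↓L; 4/4 deletions ∈↓L.
'x33x': N↓-sim [26, 18, 16, 10, 3] end={s28,s39,s6} rej; 4/4 del acc.
4 words, ⪯-incomp.

A = [3x3, 3333, 333x, x33x].


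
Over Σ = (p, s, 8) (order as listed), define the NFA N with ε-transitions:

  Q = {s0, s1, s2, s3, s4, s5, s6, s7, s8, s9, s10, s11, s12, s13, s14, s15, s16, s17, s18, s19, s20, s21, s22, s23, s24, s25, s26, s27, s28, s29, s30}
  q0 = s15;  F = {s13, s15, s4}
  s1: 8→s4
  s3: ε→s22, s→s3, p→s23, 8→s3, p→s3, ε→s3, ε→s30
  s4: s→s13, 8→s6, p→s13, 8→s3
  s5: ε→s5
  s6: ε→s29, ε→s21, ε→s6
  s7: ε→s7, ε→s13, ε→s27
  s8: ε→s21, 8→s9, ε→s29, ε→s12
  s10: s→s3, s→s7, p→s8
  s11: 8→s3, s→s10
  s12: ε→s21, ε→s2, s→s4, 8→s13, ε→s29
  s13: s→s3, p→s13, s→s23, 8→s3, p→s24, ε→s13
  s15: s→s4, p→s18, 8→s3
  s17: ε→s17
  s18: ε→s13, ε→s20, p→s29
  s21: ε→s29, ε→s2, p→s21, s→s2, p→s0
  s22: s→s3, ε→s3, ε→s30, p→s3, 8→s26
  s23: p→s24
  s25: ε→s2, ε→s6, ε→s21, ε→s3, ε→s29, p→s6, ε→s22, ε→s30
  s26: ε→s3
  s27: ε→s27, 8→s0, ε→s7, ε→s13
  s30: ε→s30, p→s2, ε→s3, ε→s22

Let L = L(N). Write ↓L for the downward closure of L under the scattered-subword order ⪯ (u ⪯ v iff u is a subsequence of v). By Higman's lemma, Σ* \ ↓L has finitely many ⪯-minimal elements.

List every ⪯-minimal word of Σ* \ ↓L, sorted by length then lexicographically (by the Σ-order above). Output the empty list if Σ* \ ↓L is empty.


|Q|=31, |F|=3, |δ|=74 (38 ε).
min D↑ (4 st, q0=0, F={3}): 0:p→1,s→2,8→3 1:p→1,s→3,8→3 2:p→1,s→1,8→3 3:p→3,s→3,8→3 [Hopcroft].
'8': run [16, 11] end={s0,s2,s21,s22,s23,s24,s26,s29,s3,s30,s6} ∉↓L; 1/1 del acc.
'ps': N↓-sim [16, 13, 7] end={s2,s22,s23,s24,s26,s3,s30} rej; 2/2 single-dels accept.
'sss': |S_i|=[16, 13, 8, 7] end={s2,s22,s23,s24,s26,s3,s30} — reject; 3/3 deletions ∈↓L.
3 obstructions.

min(Σ*\↓L) = [8, ps, sss].


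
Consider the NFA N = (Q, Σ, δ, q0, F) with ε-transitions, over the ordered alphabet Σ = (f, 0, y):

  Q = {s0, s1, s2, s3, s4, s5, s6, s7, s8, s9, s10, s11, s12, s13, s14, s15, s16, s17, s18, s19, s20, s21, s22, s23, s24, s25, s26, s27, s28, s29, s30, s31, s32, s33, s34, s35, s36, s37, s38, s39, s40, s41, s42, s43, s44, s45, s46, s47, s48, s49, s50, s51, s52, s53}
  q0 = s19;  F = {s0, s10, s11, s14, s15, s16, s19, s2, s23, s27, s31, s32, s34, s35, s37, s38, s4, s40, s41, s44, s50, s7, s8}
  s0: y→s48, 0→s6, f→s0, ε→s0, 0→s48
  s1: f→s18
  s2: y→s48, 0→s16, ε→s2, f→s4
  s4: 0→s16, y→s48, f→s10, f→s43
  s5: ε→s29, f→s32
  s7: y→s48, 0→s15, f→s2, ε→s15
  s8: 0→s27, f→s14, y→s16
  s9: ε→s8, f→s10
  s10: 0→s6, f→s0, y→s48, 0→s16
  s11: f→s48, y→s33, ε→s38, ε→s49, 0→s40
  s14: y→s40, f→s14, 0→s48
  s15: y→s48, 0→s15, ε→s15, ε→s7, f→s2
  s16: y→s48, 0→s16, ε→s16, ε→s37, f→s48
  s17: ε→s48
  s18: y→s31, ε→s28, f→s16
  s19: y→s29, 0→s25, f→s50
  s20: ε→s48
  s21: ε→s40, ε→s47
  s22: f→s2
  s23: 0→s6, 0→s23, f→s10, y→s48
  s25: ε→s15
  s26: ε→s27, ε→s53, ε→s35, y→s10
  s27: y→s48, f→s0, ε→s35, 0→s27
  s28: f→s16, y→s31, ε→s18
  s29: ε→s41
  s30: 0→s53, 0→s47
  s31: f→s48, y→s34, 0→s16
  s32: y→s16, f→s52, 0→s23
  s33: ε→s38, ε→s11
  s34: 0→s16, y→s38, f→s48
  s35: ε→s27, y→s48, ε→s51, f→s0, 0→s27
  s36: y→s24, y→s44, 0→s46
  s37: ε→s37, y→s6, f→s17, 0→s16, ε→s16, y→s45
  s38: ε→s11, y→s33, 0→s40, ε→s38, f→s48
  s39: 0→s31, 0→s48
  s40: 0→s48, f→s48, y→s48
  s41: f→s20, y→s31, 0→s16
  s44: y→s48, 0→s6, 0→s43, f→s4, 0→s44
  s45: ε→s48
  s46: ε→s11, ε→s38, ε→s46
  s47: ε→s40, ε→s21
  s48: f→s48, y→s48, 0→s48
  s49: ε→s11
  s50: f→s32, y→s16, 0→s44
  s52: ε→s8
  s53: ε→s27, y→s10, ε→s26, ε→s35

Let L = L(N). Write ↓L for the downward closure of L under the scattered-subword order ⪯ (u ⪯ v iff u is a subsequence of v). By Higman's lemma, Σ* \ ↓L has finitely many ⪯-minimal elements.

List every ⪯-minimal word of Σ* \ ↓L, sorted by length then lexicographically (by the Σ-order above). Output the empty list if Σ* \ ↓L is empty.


min(Σ*\↓L) = [0y, yf, fyy, 0f0f, ffff0, yyyy00].

|Q|=54, |F|=23, |δ|=138 (42 ε).
min D↑ (20 st, q0=0, F={8}): 0:f→1,0→2,y→3 1:f→4,0→5,y→6 2:f→7,0→2,y→8 3:f→8,0→6,y→9 4:f→10,0→11,y→6 5:f→12,0→5,y→8 6:f→8,0→6,y→8 7:f→12,0→6,y→8 8:f→8,0→8,y→8 9:f→8,0→6,y→13 10:f→14,0→15,y→6 11:f→16,0→11,y→8 12:f→16,0→6,y→8 13:f→8,0→6,y→17 14:f→14,0→8,y→18 15:f→19,0→15,y→8 16:f→19,0→6,y→8 17:f→8,0→18,y→17 18:f→8,0→8,y→8 19:f→19,0→8,y→8 (ε-aug+det+¬).
'0y': N↓-sim [35, 20, 3] end={s45,s48,s6} — reject; 2/2 del acc.
'yf': N↓-sim [35, 16, 3] end={s17,s20,s48} rej; 2/2 del acc.
'fyy': N↓-sim [35, 23, 7, 3] end={s45,s48,s6} rej; 3/3 single-dels accept.
'0f0f': N↓-sim [35, 20, 11, 6, 2] end={s17,s48} ∉↓L; 4/4 single-dels accept.
'ffff0': |S_i|=[35, 23, 19, 16, 6, 2] end={s48,s6} ∉↓L; 5/5 deletions ∈↓L.
'yyyy00': run [35, 16, 13, 12, 8, 2, 1] end={s48} — reject; 6/6 deletions ∈↓L.
6 words, ⪯-incomp.


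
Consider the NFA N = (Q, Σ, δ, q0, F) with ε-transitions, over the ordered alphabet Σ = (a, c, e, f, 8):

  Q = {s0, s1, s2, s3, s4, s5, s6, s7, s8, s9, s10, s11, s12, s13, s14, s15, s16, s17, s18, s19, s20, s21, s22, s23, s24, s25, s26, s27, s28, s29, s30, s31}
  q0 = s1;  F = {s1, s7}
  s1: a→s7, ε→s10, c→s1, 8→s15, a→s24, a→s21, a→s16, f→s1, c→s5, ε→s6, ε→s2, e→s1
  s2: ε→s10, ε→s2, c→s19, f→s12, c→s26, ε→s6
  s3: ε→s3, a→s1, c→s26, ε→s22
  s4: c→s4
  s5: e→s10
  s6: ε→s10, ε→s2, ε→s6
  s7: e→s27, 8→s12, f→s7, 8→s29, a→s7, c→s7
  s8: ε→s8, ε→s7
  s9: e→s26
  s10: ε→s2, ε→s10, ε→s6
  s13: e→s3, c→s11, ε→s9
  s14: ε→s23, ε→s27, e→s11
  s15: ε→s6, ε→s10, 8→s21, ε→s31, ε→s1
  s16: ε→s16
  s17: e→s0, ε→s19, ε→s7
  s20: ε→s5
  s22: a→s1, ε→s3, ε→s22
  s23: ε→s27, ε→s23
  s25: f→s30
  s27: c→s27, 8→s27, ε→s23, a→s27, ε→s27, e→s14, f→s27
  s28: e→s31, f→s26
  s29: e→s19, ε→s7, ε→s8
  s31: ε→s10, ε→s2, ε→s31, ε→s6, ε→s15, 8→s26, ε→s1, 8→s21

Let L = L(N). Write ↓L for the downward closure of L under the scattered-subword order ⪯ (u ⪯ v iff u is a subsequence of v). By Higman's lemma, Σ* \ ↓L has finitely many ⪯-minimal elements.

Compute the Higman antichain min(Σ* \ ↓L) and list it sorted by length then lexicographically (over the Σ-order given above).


min(Σ*\↓L) = [ae].

|Q|=32, |F|=2, |δ|=81 (41 ε).
min D↑ (3 st, q0=0, F={2}): 0:a→1,c→0,e→0,f→0,8→0 1:a→1,c→1,e→2,f→1,8→1 2:a→2,c→2,e→2,f→2,8→2.
'ae': |S_i|=[20, 12, 5] end={s11,s14,s19,s23,s27} — reject; 2/2 deletions ∈↓L.
1 obstructions.


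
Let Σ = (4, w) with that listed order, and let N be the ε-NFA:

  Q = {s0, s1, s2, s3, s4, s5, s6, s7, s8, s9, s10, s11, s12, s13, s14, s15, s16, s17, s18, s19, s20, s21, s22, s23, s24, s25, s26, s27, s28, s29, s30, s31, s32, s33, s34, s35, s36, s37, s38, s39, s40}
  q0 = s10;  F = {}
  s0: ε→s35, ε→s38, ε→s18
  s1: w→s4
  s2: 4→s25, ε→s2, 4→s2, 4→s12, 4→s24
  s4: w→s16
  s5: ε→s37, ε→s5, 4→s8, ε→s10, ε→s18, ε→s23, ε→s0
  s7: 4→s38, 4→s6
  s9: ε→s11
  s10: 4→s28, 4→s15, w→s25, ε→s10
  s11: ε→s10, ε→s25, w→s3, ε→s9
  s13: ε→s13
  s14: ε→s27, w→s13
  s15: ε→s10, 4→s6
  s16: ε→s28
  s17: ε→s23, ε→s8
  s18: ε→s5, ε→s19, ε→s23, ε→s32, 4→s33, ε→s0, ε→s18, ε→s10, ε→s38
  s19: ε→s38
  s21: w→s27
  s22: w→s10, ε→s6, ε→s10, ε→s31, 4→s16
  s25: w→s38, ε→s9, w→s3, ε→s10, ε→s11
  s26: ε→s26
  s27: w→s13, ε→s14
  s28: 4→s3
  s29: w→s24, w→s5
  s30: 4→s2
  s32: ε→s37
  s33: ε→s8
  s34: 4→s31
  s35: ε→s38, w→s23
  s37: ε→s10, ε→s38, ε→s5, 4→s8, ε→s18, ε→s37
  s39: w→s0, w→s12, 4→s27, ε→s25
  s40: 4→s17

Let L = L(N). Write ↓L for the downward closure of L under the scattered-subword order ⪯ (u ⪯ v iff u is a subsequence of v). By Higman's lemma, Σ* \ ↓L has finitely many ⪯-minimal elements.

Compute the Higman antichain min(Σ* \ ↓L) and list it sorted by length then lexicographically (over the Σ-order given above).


min(Σ*\↓L) = [ε].

|Q|=41, |F|=0, |δ|=80 (47 ε).
min D↑ (1 st, q0=0, F={0}): 0:4→0,w→0.
ε ∈ L(D↑) ⇒ ↓L = ∅.
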